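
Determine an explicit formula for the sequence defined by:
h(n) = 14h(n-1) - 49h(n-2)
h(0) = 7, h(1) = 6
Characteristic equation: x² - 14x + 49 = 0, which is (x - (7))².
Repeated root r = 7.
General solution: h(n) = (A + Bn)·(7)^n.
From h(0) = 7: A = 7.
From h(1) = 6: (A + B)·(7) = 6 ⇒ B = - \frac{43}{7}.
So h(n) = \left(7 - \frac{43 n}{7}\right) \cdot (7)^n.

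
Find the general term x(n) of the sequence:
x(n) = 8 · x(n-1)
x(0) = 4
Pure geometric recurrence with ratio 8.
By induction x(n) = x(0) · (8)^n = 4 \cdot 8^{n}.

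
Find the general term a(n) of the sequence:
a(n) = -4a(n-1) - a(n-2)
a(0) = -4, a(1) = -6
Characteristic equation: x² + 4x + 1 = 0.
Discriminant Δ = (-4)² + 4·(-1) = 12.
Roots r₁,₂ = (-4 ± √12)/2, so r₁ = -2 + \sqrt{3}, r₂ = -2 - \sqrt{3}.
General solution: a(n) = A·r₁^n + B·r₂^n.
From the initial conditions, A + B = -4 and r₁A + r₂B = -6.
Since r₁ - r₂ = √12: A = (-6 - (-4)r₂)/√12 = - \frac{7 \sqrt{3}}{3} - 2, and B = -4 - A = -2 + \frac{7 \sqrt{3}}{3}.
So a(n) = \left(- \frac{7 \sqrt{3}}{3} - 2\right)\left(-2 + \sqrt{3}\right)^n + \left(-2 + \frac{7 \sqrt{3}}{3}\right)\left(-2 - \sqrt{3}\right)^n.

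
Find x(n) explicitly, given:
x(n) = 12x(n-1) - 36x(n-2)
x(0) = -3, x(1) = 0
Characteristic equation: x² - 12x + 36 = 0, which is (x - (6))².
Repeated root r = 6.
General solution: x(n) = (A + Bn)·(6)^n.
From x(0) = -3: A = -3.
From x(1) = 0: (A + B)·(6) = 0 ⇒ B = 3.
So x(n) = \left(3 n - 3\right) \cdot (6)^n.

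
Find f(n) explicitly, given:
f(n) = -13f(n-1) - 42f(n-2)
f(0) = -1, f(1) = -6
Characteristic equation: x² + 13x + 42 = 0, which factors as (x - (-7))(x - (-6)) = 0.
Roots r₁ = -7, r₂ = -6 (distinct).
General solution: f(n) = A·(-7)^n + B·(-6)^n.
From f(0) = -1: A + B = -1.
From f(1) = -6: -7A - 6B = -6.
Solving: A = 12, B = -13.
So f(n) = - 13 \left(-6\right)^{n} + 12 \left(-7\right)^{n}.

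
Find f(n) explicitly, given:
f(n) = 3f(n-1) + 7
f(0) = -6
First-order linear non-homogeneous.
Homogeneous solution: f_h(n) = A·(3)^n.
Try constant particular solution f_p = K: K = 3K + 7 ⇒ K = - \frac{7}{2}.
General: f(n) = A·(3)^n - \frac{7}{2}.
Apply f(0) = -6: A - \frac{7}{2} = -6 ⇒ A = - \frac{5}{2}.
So f(n) = - \frac{5 \cdot 3^{n}}{2} - \frac{7}{2}.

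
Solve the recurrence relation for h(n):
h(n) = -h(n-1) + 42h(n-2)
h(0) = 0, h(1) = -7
Characteristic equation: x² + x - 42 = 0, which factors as (x - (-7))(x - (6)) = 0.
Roots r₁ = -7, r₂ = 6 (distinct).
General solution: h(n) = A·(-7)^n + B·(6)^n.
From h(0) = 0: A + B = 0.
From h(1) = -7: -7A + 6B = -7.
Solving: A = \frac{7}{13}, B = - \frac{7}{13}.
So h(n) = \frac{7 \left(-7\right)^{n}}{13} - \frac{7 \cdot 6^{n}}{13}.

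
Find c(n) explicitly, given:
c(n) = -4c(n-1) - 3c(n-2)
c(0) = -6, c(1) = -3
Characteristic equation: x² + 4x + 3 = 0, which factors as (x - (-1))(x - (-3)) = 0.
Roots r₁ = -1, r₂ = -3 (distinct).
General solution: c(n) = A·(-1)^n + B·(-3)^n.
From c(0) = -6: A + B = -6.
From c(1) = -3: -A - 3B = -3.
Solving: A = - \frac{21}{2}, B = \frac{9}{2}.
So c(n) = - \frac{21 \left(-1\right)^{n}}{2} + \frac{9 \left(-3\right)^{n}}{2}.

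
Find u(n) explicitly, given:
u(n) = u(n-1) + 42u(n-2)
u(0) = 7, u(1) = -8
Characteristic equation: x² - x - 42 = 0, which factors as (x - (-6))(x - (7)) = 0.
Roots r₁ = -6, r₂ = 7 (distinct).
General solution: u(n) = A·(-6)^n + B·(7)^n.
From u(0) = 7: A + B = 7.
From u(1) = -8: -6A + 7B = -8.
Solving: A = \frac{57}{13}, B = \frac{34}{13}.
So u(n) = \frac{57 \left(-6\right)^{n}}{13} + \frac{34 \cdot 7^{n}}{13}.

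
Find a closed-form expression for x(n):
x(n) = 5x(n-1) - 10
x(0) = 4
First-order linear non-homogeneous.
Homogeneous solution: x_h(n) = A·(5)^n.
Try constant particular solution x_p = K: K = 5K - 10 ⇒ K = \frac{5}{2}.
General: x(n) = A·(5)^n + \frac{5}{2}.
Apply x(0) = 4: A + \frac{5}{2} = 4 ⇒ A = \frac{3}{2}.
So x(n) = \frac{3 \cdot 5^{n}}{2} + \frac{5}{2}.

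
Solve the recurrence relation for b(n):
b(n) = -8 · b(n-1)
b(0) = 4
Pure geometric recurrence with ratio -8.
By induction b(n) = b(0) · (-8)^n = 4 \left(-8\right)^{n}.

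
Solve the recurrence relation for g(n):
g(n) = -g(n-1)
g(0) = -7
This is a homogeneous first-order recurrence with ratio -1.
By induction g(n) = g(0) · (-1)^n = - 7 \left(-1\right)^{n}.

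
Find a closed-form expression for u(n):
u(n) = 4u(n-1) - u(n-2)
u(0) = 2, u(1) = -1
Characteristic equation: x² - 4x + 1 = 0.
Discriminant Δ = (4)² + 4·(-1) = 12.
Roots r₁,₂ = (4 ± √12)/2, so r₁ = \sqrt{3} + 2, r₂ = 2 - \sqrt{3}.
General solution: u(n) = A·r₁^n + B·r₂^n.
From the initial conditions, A + B = 2 and r₁A + r₂B = -1.
Since r₁ - r₂ = √12: A = (-1 - (2)r₂)/√12 = 1 - \frac{5 \sqrt{3}}{6}, and B = 2 - A = 1 + \frac{5 \sqrt{3}}{6}.
So u(n) = \left(1 - \frac{5 \sqrt{3}}{6}\right)\left(\sqrt{3} + 2\right)^n + \left(1 + \frac{5 \sqrt{3}}{6}\right)\left(2 - \sqrt{3}\right)^n.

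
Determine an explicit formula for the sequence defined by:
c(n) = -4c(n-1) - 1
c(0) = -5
First-order linear non-homogeneous.
Homogeneous solution: c_h(n) = A·(-4)^n.
Try constant particular solution c_p = K: K = -4K - 1 ⇒ K = - \frac{1}{5}.
General: c(n) = A·(-4)^n - \frac{1}{5}.
Apply c(0) = -5: A - \frac{1}{5} = -5 ⇒ A = - \frac{24}{5}.
So c(n) = - \frac{24 \left(-4\right)^{n}}{5} - \frac{1}{5}.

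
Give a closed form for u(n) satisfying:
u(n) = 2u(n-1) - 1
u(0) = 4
First-order linear non-homogeneous.
Homogeneous solution: u_h(n) = A·(2)^n.
Try constant particular solution u_p = K: K = 2K - 1 ⇒ K = 1.
General: u(n) = A·(2)^n + 1.
Apply u(0) = 4: A + 1 = 4 ⇒ A = 3.
So u(n) = 3 \cdot 2^{n} + 1.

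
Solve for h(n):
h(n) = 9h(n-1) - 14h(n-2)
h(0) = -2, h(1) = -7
Characteristic equation: x² - 9x + 14 = 0, which factors as (x - (7))(x - (2)) = 0.
Roots r₁ = 7, r₂ = 2 (distinct).
General solution: h(n) = A·(7)^n + B·(2)^n.
From h(0) = -2: A + B = -2.
From h(1) = -7: 7A + 2B = -7.
Solving: A = - \frac{3}{5}, B = - \frac{7}{5}.
So h(n) = - \frac{7 \cdot 2^{n}}{5} - \frac{3 \cdot 7^{n}}{5}.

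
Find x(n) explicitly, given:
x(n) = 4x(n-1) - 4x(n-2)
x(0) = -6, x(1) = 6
Characteristic equation: x² - 4x + 4 = 0, which is (x - (2))².
Repeated root r = 2.
General solution: x(n) = (A + Bn)·(2)^n.
From x(0) = -6: A = -6.
From x(1) = 6: (A + B)·(2) = 6 ⇒ B = 9.
So x(n) = \left(9 n - 6\right) \cdot (2)^n.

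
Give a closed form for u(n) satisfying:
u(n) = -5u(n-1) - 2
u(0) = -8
First-order linear non-homogeneous.
Homogeneous solution: u_h(n) = A·(-5)^n.
Try constant particular solution u_p = K: K = -5K - 2 ⇒ K = - \frac{1}{3}.
General: u(n) = A·(-5)^n - \frac{1}{3}.
Apply u(0) = -8: A - \frac{1}{3} = -8 ⇒ A = - \frac{23}{3}.
So u(n) = - \frac{23 \left(-5\right)^{n}}{3} - \frac{1}{3}.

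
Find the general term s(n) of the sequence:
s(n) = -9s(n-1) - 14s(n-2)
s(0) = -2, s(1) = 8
Characteristic equation: x² + 9x + 14 = 0, which factors as (x - (-2))(x - (-7)) = 0.
Roots r₁ = -2, r₂ = -7 (distinct).
General solution: s(n) = A·(-2)^n + B·(-7)^n.
From s(0) = -2: A + B = -2.
From s(1) = 8: -2A - 7B = 8.
Solving: A = - \frac{6}{5}, B = - \frac{4}{5}.
So s(n) = - \frac{6 \left(-2\right)^{n}}{5} - \frac{4 \left(-7\right)^{n}}{5}.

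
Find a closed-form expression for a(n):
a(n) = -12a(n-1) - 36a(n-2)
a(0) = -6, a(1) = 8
Characteristic equation: x² + 12x + 36 = 0, which is (x - (-6))².
Repeated root r = -6.
General solution: a(n) = (A + Bn)·(-6)^n.
From a(0) = -6: A = -6.
From a(1) = 8: (A + B)·(-6) = 8 ⇒ B = \frac{14}{3}.
So a(n) = \left(\frac{14 n}{3} - 6\right) \cdot (-6)^n.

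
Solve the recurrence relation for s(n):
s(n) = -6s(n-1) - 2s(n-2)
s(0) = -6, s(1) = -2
Characteristic equation: x² + 6x + 2 = 0.
Discriminant Δ = (-6)² + 4·(-2) = 28.
Roots r₁,₂ = (-6 ± √28)/2, so r₁ = -3 + \sqrt{7}, r₂ = -3 - \sqrt{7}.
General solution: s(n) = A·r₁^n + B·r₂^n.
From the initial conditions, A + B = -6 and r₁A + r₂B = -2.
Since r₁ - r₂ = √28: A = (-2 - (-6)r₂)/√28 = - \frac{10 \sqrt{7}}{7} - 3, and B = -6 - A = -3 + \frac{10 \sqrt{7}}{7}.
So s(n) = \left(- \frac{10 \sqrt{7}}{7} - 3\right)\left(-3 + \sqrt{7}\right)^n + \left(-3 + \frac{10 \sqrt{7}}{7}\right)\left(-3 - \sqrt{7}\right)^n.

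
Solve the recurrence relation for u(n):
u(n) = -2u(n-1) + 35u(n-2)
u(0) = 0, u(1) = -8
Characteristic equation: x² + 2x - 35 = 0, which factors as (x - (5))(x - (-7)) = 0.
Roots r₁ = 5, r₂ = -7 (distinct).
General solution: u(n) = A·(5)^n + B·(-7)^n.
From u(0) = 0: A + B = 0.
From u(1) = -8: 5A - 7B = -8.
Solving: A = - \frac{2}{3}, B = \frac{2}{3}.
So u(n) = \frac{2 \left(-7\right)^{n}}{3} - \frac{2 \cdot 5^{n}}{3}.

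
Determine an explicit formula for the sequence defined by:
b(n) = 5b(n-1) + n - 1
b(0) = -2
First-order linear with linear forcing.
Homogeneous solution: b_h(n) = A·(5)^n.
Try particular b_p(n) = pn + q. Substituting:
  pn + q = 5(p(n-1) + q) + n - 1.
Matching the n-coefficient: p = 5p + 1 ⇒ p = - \frac{1}{4}.
Matching constants: q = -5p + 5q - 1 ⇒ q = - \frac{1}{16}.
General: b(n) = A·(5)^n - \frac{n}{4} - \frac{1}{16}.
Apply b(0) = -2: A - \frac{1}{16} = -2 ⇒ A = - \frac{31}{16}.
So b(n) = - \frac{31 \cdot 5^{n}}{16} - \frac{n}{4} - \frac{1}{16}.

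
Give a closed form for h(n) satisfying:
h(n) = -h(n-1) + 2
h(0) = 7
First-order linear non-homogeneous.
Homogeneous solution: h_h(n) = A·(-1)^n.
Try constant particular solution h_p = K: K = -K + 2 ⇒ K = 1.
General: h(n) = A·(-1)^n + 1.
Apply h(0) = 7: A + 1 = 7 ⇒ A = 6.
So h(n) = 6 \left(-1\right)^{n} + 1.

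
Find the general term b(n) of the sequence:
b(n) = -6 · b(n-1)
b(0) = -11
Pure geometric recurrence with ratio -6.
By induction b(n) = b(0) · (-6)^n = - 11 \left(-6\right)^{n}.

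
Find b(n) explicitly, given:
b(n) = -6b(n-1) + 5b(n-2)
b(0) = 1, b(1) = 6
Characteristic equation: x² + 6x - 5 = 0.
Discriminant Δ = (-6)² + 4·(5) = 56.
Roots r₁,₂ = (-6 ± √56)/2, so r₁ = -3 + \sqrt{14}, r₂ = - \sqrt{14} - 3.
General solution: b(n) = A·r₁^n + B·r₂^n.
From the initial conditions, A + B = 1 and r₁A + r₂B = 6.
Since r₁ - r₂ = √56: A = (6 - (1)r₂)/√56 = \frac{1}{2} + \frac{9 \sqrt{14}}{28}, and B = 1 - A = \frac{1}{2} - \frac{9 \sqrt{14}}{28}.
So b(n) = \left(\frac{1}{2} + \frac{9 \sqrt{14}}{28}\right)\left(-3 + \sqrt{14}\right)^n + \left(\frac{1}{2} - \frac{9 \sqrt{14}}{28}\right)\left(- \sqrt{14} - 3\right)^n.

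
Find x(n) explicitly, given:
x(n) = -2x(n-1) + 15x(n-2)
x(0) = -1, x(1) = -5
Characteristic equation: x² + 2x - 15 = 0, which factors as (x - (-5))(x - (3)) = 0.
Roots r₁ = -5, r₂ = 3 (distinct).
General solution: x(n) = A·(-5)^n + B·(3)^n.
From x(0) = -1: A + B = -1.
From x(1) = -5: -5A + 3B = -5.
Solving: A = \frac{1}{4}, B = - \frac{5}{4}.
So x(n) = \frac{\left(-5\right)^{n}}{4} - \frac{5 \cdot 3^{n}}{4}.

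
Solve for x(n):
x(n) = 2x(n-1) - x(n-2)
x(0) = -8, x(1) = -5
Characteristic equation: x² - 2x + 1 = 0, which is (x - (1))².
Repeated root r = 1.
General solution: x(n) = (A + Bn)·(1)^n.
From x(0) = -8: A = -8.
From x(1) = -5: (A + B)·(1) = -5 ⇒ B = 3.
So x(n) = \left(3 n - 8\right) \cdot (1)^n.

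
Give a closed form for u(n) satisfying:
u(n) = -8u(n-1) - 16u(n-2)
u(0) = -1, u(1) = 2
Characteristic equation: x² + 8x + 16 = 0, which is (x - (-4))².
Repeated root r = -4.
General solution: u(n) = (A + Bn)·(-4)^n.
From u(0) = -1: A = -1.
From u(1) = 2: (A + B)·(-4) = 2 ⇒ B = \frac{1}{2}.
So u(n) = \left(\frac{n}{2} - 1\right) \cdot (-4)^n.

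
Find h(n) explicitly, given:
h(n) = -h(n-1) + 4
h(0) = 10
First-order linear non-homogeneous.
Homogeneous solution: h_h(n) = A·(-1)^n.
Try constant particular solution h_p = K: K = -K + 4 ⇒ K = 2.
General: h(n) = A·(-1)^n + 2.
Apply h(0) = 10: A + 2 = 10 ⇒ A = 8.
So h(n) = 8 \left(-1\right)^{n} + 2.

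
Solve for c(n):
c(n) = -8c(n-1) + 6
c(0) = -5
First-order linear non-homogeneous.
Homogeneous solution: c_h(n) = A·(-8)^n.
Try constant particular solution c_p = K: K = -8K + 6 ⇒ K = \frac{2}{3}.
General: c(n) = A·(-8)^n + \frac{2}{3}.
Apply c(0) = -5: A + \frac{2}{3} = -5 ⇒ A = - \frac{17}{3}.
So c(n) = \frac{2}{3} - \frac{17 \left(-8\right)^{n}}{3}.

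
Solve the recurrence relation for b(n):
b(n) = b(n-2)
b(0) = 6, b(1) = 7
Characteristic equation: x² - 1 = 0, which factors as (x - (-1))(x - (1)) = 0.
Roots r₁ = -1, r₂ = 1 (distinct).
General solution: b(n) = A·(-1)^n + B·(1)^n.
From b(0) = 6: A + B = 6.
From b(1) = 7: -A + B = 7.
Solving: A = - \frac{1}{2}, B = \frac{13}{2}.
So b(n) = \frac{13}{2} - \frac{\left(-1\right)^{n}}{2}.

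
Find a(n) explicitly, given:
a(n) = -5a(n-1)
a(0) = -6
This is a homogeneous first-order recurrence with ratio -5.
By induction a(n) = a(0) · (-5)^n = - 6 \left(-5\right)^{n}.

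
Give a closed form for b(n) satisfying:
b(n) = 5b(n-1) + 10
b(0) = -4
First-order linear non-homogeneous.
Homogeneous solution: b_h(n) = A·(5)^n.
Try constant particular solution b_p = K: K = 5K + 10 ⇒ K = - \frac{5}{2}.
General: b(n) = A·(5)^n - \frac{5}{2}.
Apply b(0) = -4: A - \frac{5}{2} = -4 ⇒ A = - \frac{3}{2}.
So b(n) = - \frac{3 \cdot 5^{n}}{2} - \frac{5}{2}.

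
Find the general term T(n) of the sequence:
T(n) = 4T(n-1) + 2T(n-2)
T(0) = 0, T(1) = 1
Characteristic equation: x² - 4x - 2 = 0.
Discriminant Δ = (4)² + 4·(2) = 24.
Roots r₁,₂ = (4 ± √24)/2, so r₁ = 2 + \sqrt{6}, r₂ = 2 - \sqrt{6}.
General solution: T(n) = A·r₁^n + B·r₂^n.
From the initial conditions, A + B = 0 and r₁A + r₂B = 1.
Since r₁ - r₂ = √24: A = (1 - (0)r₂)/√24 = \frac{\sqrt{6}}{12}, and B = 0 - A = - \frac{\sqrt{6}}{12}.
So T(n) = \left(\frac{\sqrt{6}}{12}\right)\left(2 + \sqrt{6}\right)^n + \left(- \frac{\sqrt{6}}{12}\right)\left(2 - \sqrt{6}\right)^n.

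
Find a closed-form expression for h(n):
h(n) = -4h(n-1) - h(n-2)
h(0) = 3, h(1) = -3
Characteristic equation: x² + 4x + 1 = 0.
Discriminant Δ = (-4)² + 4·(-1) = 12.
Roots r₁,₂ = (-4 ± √12)/2, so r₁ = -2 + \sqrt{3}, r₂ = -2 - \sqrt{3}.
General solution: h(n) = A·r₁^n + B·r₂^n.
From the initial conditions, A + B = 3 and r₁A + r₂B = -3.
Since r₁ - r₂ = √12: A = (-3 - (3)r₂)/√12 = \frac{\sqrt{3}}{2} + \frac{3}{2}, and B = 3 - A = \frac{3}{2} - \frac{\sqrt{3}}{2}.
So h(n) = \left(\frac{\sqrt{3}}{2} + \frac{3}{2}\right)\left(-2 + \sqrt{3}\right)^n + \left(\frac{3}{2} - \frac{\sqrt{3}}{2}\right)\left(-2 - \sqrt{3}\right)^n.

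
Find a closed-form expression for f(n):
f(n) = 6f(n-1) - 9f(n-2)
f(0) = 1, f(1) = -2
Characteristic equation: x² - 6x + 9 = 0, which is (x - (3))².
Repeated root r = 3.
General solution: f(n) = (A + Bn)·(3)^n.
From f(0) = 1: A = 1.
From f(1) = -2: (A + B)·(3) = -2 ⇒ B = - \frac{5}{3}.
So f(n) = \left(1 - \frac{5 n}{3}\right) \cdot (3)^n.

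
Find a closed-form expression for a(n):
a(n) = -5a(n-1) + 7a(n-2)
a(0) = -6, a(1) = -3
Characteristic equation: x² + 5x - 7 = 0.
Discriminant Δ = (-5)² + 4·(7) = 53.
Roots r₁,₂ = (-5 ± √53)/2, so r₁ = - \frac{5}{2} + \frac{\sqrt{53}}{2}, r₂ = - \frac{\sqrt{53}}{2} - \frac{5}{2}.
General solution: a(n) = A·r₁^n + B·r₂^n.
From the initial conditions, A + B = -6 and r₁A + r₂B = -3.
Since r₁ - r₂ = √53: A = (-3 - (-6)r₂)/√53 = -3 - \frac{18 \sqrt{53}}{53}, and B = -6 - A = -3 + \frac{18 \sqrt{53}}{53}.
So a(n) = \left(-3 - \frac{18 \sqrt{53}}{53}\right)\left(- \frac{5}{2} + \frac{\sqrt{53}}{2}\right)^n + \left(-3 + \frac{18 \sqrt{53}}{53}\right)\left(- \frac{\sqrt{53}}{2} - \frac{5}{2}\right)^n.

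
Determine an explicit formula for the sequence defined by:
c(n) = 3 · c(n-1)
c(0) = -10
Pure geometric recurrence with ratio 3.
By induction c(n) = c(0) · (3)^n = - 10 \cdot 3^{n}.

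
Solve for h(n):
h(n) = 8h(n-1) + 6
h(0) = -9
First-order linear non-homogeneous.
Homogeneous solution: h_h(n) = A·(8)^n.
Try constant particular solution h_p = K: K = 8K + 6 ⇒ K = - \frac{6}{7}.
General: h(n) = A·(8)^n - \frac{6}{7}.
Apply h(0) = -9: A - \frac{6}{7} = -9 ⇒ A = - \frac{57}{7}.
So h(n) = - \frac{57 \cdot 8^{n}}{7} - \frac{6}{7}.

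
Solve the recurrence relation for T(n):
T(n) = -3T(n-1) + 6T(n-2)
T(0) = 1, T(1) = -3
Characteristic equation: x² + 3x - 6 = 0.
Discriminant Δ = (-3)² + 4·(6) = 33.
Roots r₁,₂ = (-3 ± √33)/2, so r₁ = - \frac{3}{2} + \frac{\sqrt{33}}{2}, r₂ = - \frac{\sqrt{33}}{2} - \frac{3}{2}.
General solution: T(n) = A·r₁^n + B·r₂^n.
From the initial conditions, A + B = 1 and r₁A + r₂B = -3.
Since r₁ - r₂ = √33: A = (-3 - (1)r₂)/√33 = \frac{1}{2} - \frac{\sqrt{33}}{22}, and B = 1 - A = \frac{\sqrt{33}}{22} + \frac{1}{2}.
So T(n) = \left(\frac{1}{2} - \frac{\sqrt{33}}{22}\right)\left(- \frac{3}{2} + \frac{\sqrt{33}}{2}\right)^n + \left(\frac{\sqrt{33}}{22} + \frac{1}{2}\right)\left(- \frac{\sqrt{33}}{2} - \frac{3}{2}\right)^n.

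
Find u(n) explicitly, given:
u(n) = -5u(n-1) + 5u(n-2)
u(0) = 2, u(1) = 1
Characteristic equation: x² + 5x - 5 = 0.
Discriminant Δ = (-5)² + 4·(5) = 45.
Roots r₁,₂ = (-5 ± √45)/2, so r₁ = - \frac{5}{2} + \frac{3 \sqrt{5}}{2}, r₂ = - \frac{3 \sqrt{5}}{2} - \frac{5}{2}.
General solution: u(n) = A·r₁^n + B·r₂^n.
From the initial conditions, A + B = 2 and r₁A + r₂B = 1.
Since r₁ - r₂ = √45: A = (1 - (2)r₂)/√45 = \frac{2 \sqrt{5}}{5} + 1, and B = 2 - A = 1 - \frac{2 \sqrt{5}}{5}.
So u(n) = \left(\frac{2 \sqrt{5}}{5} + 1\right)\left(- \frac{5}{2} + \frac{3 \sqrt{5}}{2}\right)^n + \left(1 - \frac{2 \sqrt{5}}{5}\right)\left(- \frac{3 \sqrt{5}}{2} - \frac{5}{2}\right)^n.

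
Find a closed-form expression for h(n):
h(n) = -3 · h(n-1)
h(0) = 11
Pure geometric recurrence with ratio -3.
By induction h(n) = h(0) · (-3)^n = 11 \left(-3\right)^{n}.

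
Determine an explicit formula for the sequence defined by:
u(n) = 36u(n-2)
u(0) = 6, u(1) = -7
Characteristic equation: x² - 36 = 0, which factors as (x - (-6))(x - (6)) = 0.
Roots r₁ = -6, r₂ = 6 (distinct).
General solution: u(n) = A·(-6)^n + B·(6)^n.
From u(0) = 6: A + B = 6.
From u(1) = -7: -6A + 6B = -7.
Solving: A = \frac{43}{12}, B = \frac{29}{12}.
So u(n) = \frac{43 \left(-6\right)^{n}}{12} + \frac{29 \cdot 6^{n}}{12}.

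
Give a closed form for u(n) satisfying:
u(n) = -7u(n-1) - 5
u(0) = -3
First-order linear non-homogeneous.
Homogeneous solution: u_h(n) = A·(-7)^n.
Try constant particular solution u_p = K: K = -7K - 5 ⇒ K = - \frac{5}{8}.
General: u(n) = A·(-7)^n - \frac{5}{8}.
Apply u(0) = -3: A - \frac{5}{8} = -3 ⇒ A = - \frac{19}{8}.
So u(n) = - \frac{19 \left(-7\right)^{n}}{8} - \frac{5}{8}.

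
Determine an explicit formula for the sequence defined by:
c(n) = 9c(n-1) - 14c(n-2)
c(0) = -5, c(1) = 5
Characteristic equation: x² - 9x + 14 = 0, which factors as (x - (2))(x - (7)) = 0.
Roots r₁ = 2, r₂ = 7 (distinct).
General solution: c(n) = A·(2)^n + B·(7)^n.
From c(0) = -5: A + B = -5.
From c(1) = 5: 2A + 7B = 5.
Solving: A = -8, B = 3.
So c(n) = - 8 \cdot 2^{n} + 3 \cdot 7^{n}.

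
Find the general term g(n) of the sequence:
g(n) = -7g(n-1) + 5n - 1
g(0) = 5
First-order linear with linear forcing.
Homogeneous solution: g_h(n) = A·(-7)^n.
Try particular g_p(n) = pn + q. Substituting:
  pn + q = -7(p(n-1) + q) + 5n - 1.
Matching the n-coefficient: p = -7p + 5 ⇒ p = \frac{5}{8}.
Matching constants: q = 7p - 7q - 1 ⇒ q = \frac{27}{64}.
General: g(n) = A·(-7)^n + \frac{5 n}{8} + \frac{27}{64}.
Apply g(0) = 5: A + \frac{27}{64} = 5 ⇒ A = \frac{293}{64}.
So g(n) = \frac{293 \left(-7\right)^{n}}{64} + \frac{5 n}{8} + \frac{27}{64}.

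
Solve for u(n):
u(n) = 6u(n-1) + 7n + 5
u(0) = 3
First-order linear with linear forcing.
Homogeneous solution: u_h(n) = A·(6)^n.
Try particular u_p(n) = pn + q. Substituting:
  pn + q = 6(p(n-1) + q) + 7n + 5.
Matching the n-coefficient: p = 6p + 7 ⇒ p = - \frac{7}{5}.
Matching constants: q = -6p + 6q + 5 ⇒ q = - \frac{67}{25}.
General: u(n) = A·(6)^n - \frac{7 n}{5} - \frac{67}{25}.
Apply u(0) = 3: A - \frac{67}{25} = 3 ⇒ A = \frac{142}{25}.
So u(n) = \frac{142 \cdot 6^{n}}{25} - \frac{7 n}{5} - \frac{67}{25}.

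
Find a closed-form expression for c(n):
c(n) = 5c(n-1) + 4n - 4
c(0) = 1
First-order linear with linear forcing.
Homogeneous solution: c_h(n) = A·(5)^n.
Try particular c_p(n) = pn + q. Substituting:
  pn + q = 5(p(n-1) + q) + 4n - 4.
Matching the n-coefficient: p = 5p + 4 ⇒ p = -1.
Matching constants: q = -5p + 5q - 4 ⇒ q = - \frac{1}{4}.
General: c(n) = A·(5)^n - n - \frac{1}{4}.
Apply c(0) = 1: A - \frac{1}{4} = 1 ⇒ A = \frac{5}{4}.
So c(n) = \frac{5 \cdot 5^{n}}{4} - n - \frac{1}{4}.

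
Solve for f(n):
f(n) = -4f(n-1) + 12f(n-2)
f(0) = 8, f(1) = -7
Characteristic equation: x² + 4x - 12 = 0, which factors as (x - (2))(x - (-6)) = 0.
Roots r₁ = 2, r₂ = -6 (distinct).
General solution: f(n) = A·(2)^n + B·(-6)^n.
From f(0) = 8: A + B = 8.
From f(1) = -7: 2A - 6B = -7.
Solving: A = \frac{41}{8}, B = \frac{23}{8}.
So f(n) = \frac{23 \left(-6\right)^{n}}{8} + \frac{41 \cdot 2^{n}}{8}.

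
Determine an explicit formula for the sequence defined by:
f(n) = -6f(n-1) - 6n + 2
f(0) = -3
First-order linear with linear forcing.
Homogeneous solution: f_h(n) = A·(-6)^n.
Try particular f_p(n) = pn + q. Substituting:
  pn + q = -6(p(n-1) + q) - 6n + 2.
Matching the n-coefficient: p = -6p - 6 ⇒ p = - \frac{6}{7}.
Matching constants: q = 6p - 6q + 2 ⇒ q = - \frac{22}{49}.
General: f(n) = A·(-6)^n - \frac{6 n}{7} - \frac{22}{49}.
Apply f(0) = -3: A - \frac{22}{49} = -3 ⇒ A = - \frac{125}{49}.
So f(n) = - \frac{125 \left(-6\right)^{n}}{49} - \frac{6 n}{7} - \frac{22}{49}.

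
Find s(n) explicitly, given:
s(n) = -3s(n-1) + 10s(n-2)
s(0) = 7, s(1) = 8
Characteristic equation: x² + 3x - 10 = 0, which factors as (x - (-5))(x - (2)) = 0.
Roots r₁ = -5, r₂ = 2 (distinct).
General solution: s(n) = A·(-5)^n + B·(2)^n.
From s(0) = 7: A + B = 7.
From s(1) = 8: -5A + 2B = 8.
Solving: A = \frac{6}{7}, B = \frac{43}{7}.
So s(n) = \frac{6 \left(-5\right)^{n}}{7} + \frac{43 \cdot 2^{n}}{7}.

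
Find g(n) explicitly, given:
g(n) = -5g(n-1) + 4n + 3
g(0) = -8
First-order linear with linear forcing.
Homogeneous solution: g_h(n) = A·(-5)^n.
Try particular g_p(n) = pn + q. Substituting:
  pn + q = -5(p(n-1) + q) + 4n + 3.
Matching the n-coefficient: p = -5p + 4 ⇒ p = \frac{2}{3}.
Matching constants: q = 5p - 5q + 3 ⇒ q = \frac{19}{18}.
General: g(n) = A·(-5)^n + \frac{2 n}{3} + \frac{19}{18}.
Apply g(0) = -8: A + \frac{19}{18} = -8 ⇒ A = - \frac{163}{18}.
So g(n) = - \frac{163 \left(-5\right)^{n}}{18} + \frac{2 n}{3} + \frac{19}{18}.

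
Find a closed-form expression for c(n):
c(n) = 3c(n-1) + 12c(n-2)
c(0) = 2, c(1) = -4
Characteristic equation: x² - 3x - 12 = 0.
Discriminant Δ = (3)² + 4·(12) = 57.
Roots r₁,₂ = (3 ± √57)/2, so r₁ = \frac{3}{2} + \frac{\sqrt{57}}{2}, r₂ = \frac{3}{2} - \frac{\sqrt{57}}{2}.
General solution: c(n) = A·r₁^n + B·r₂^n.
From the initial conditions, A + B = 2 and r₁A + r₂B = -4.
Since r₁ - r₂ = √57: A = (-4 - (2)r₂)/√57 = 1 - \frac{7 \sqrt{57}}{57}, and B = 2 - A = \frac{7 \sqrt{57}}{57} + 1.
So c(n) = \left(1 - \frac{7 \sqrt{57}}{57}\right)\left(\frac{3}{2} + \frac{\sqrt{57}}{2}\right)^n + \left(\frac{7 \sqrt{57}}{57} + 1\right)\left(\frac{3}{2} - \frac{\sqrt{57}}{2}\right)^n.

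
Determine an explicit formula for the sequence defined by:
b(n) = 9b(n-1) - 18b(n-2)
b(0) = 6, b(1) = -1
Characteristic equation: x² - 9x + 18 = 0, which factors as (x - (3))(x - (6)) = 0.
Roots r₁ = 3, r₂ = 6 (distinct).
General solution: b(n) = A·(3)^n + B·(6)^n.
From b(0) = 6: A + B = 6.
From b(1) = -1: 3A + 6B = -1.
Solving: A = \frac{37}{3}, B = - \frac{19}{3}.
So b(n) = \frac{37 \cdot 3^{n}}{3} - \frac{19 \cdot 6^{n}}{3}.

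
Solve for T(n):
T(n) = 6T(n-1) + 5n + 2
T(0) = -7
First-order linear with linear forcing.
Homogeneous solution: T_h(n) = A·(6)^n.
Try particular T_p(n) = pn + q. Substituting:
  pn + q = 6(p(n-1) + q) + 5n + 2.
Matching the n-coefficient: p = 6p + 5 ⇒ p = -1.
Matching constants: q = -6p + 6q + 2 ⇒ q = - \frac{8}{5}.
General: T(n) = A·(6)^n - n - \frac{8}{5}.
Apply T(0) = -7: A - \frac{8}{5} = -7 ⇒ A = - \frac{27}{5}.
So T(n) = - \frac{27 \cdot 6^{n}}{5} - n - \frac{8}{5}.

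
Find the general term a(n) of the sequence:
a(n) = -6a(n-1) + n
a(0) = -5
First-order linear with linear forcing.
Homogeneous solution: a_h(n) = A·(-6)^n.
Try particular a_p(n) = pn + q. Substituting:
  pn + q = -6(p(n-1) + q) + n.
Matching the n-coefficient: p = -6p + 1 ⇒ p = \frac{1}{7}.
Matching constants: q = 6p - 6q ⇒ q = \frac{6}{49}.
General: a(n) = A·(-6)^n + \frac{n}{7} + \frac{6}{49}.
Apply a(0) = -5: A + \frac{6}{49} = -5 ⇒ A = - \frac{251}{49}.
So a(n) = - \frac{251 \left(-6\right)^{n}}{49} + \frac{n}{7} + \frac{6}{49}.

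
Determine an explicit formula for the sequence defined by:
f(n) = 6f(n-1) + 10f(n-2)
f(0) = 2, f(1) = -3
Characteristic equation: x² - 6x - 10 = 0.
Discriminant Δ = (6)² + 4·(10) = 76.
Roots r₁,₂ = (6 ± √76)/2, so r₁ = 3 + \sqrt{19}, r₂ = 3 - \sqrt{19}.
General solution: f(n) = A·r₁^n + B·r₂^n.
From the initial conditions, A + B = 2 and r₁A + r₂B = -3.
Since r₁ - r₂ = √76: A = (-3 - (2)r₂)/√76 = 1 - \frac{9 \sqrt{19}}{38}, and B = 2 - A = 1 + \frac{9 \sqrt{19}}{38}.
So f(n) = \left(1 - \frac{9 \sqrt{19}}{38}\right)\left(3 + \sqrt{19}\right)^n + \left(1 + \frac{9 \sqrt{19}}{38}\right)\left(3 - \sqrt{19}\right)^n.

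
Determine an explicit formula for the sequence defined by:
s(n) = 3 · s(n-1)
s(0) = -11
Pure geometric recurrence with ratio 3.
By induction s(n) = s(0) · (3)^n = - 11 \cdot 3^{n}.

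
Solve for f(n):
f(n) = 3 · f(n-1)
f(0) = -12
Pure geometric recurrence with ratio 3.
By induction f(n) = f(0) · (3)^n = - 12 \cdot 3^{n}.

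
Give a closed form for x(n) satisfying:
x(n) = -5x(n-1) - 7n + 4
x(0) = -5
First-order linear with linear forcing.
Homogeneous solution: x_h(n) = A·(-5)^n.
Try particular x_p(n) = pn + q. Substituting:
  pn + q = -5(p(n-1) + q) - 7n + 4.
Matching the n-coefficient: p = -5p - 7 ⇒ p = - \frac{7}{6}.
Matching constants: q = 5p - 5q + 4 ⇒ q = - \frac{11}{36}.
General: x(n) = A·(-5)^n - \frac{7 n}{6} - \frac{11}{36}.
Apply x(0) = -5: A - \frac{11}{36} = -5 ⇒ A = - \frac{169}{36}.
So x(n) = - \frac{169 \left(-5\right)^{n}}{36} - \frac{7 n}{6} - \frac{11}{36}.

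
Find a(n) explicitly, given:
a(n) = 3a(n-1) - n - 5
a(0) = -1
First-order linear with linear forcing.
Homogeneous solution: a_h(n) = A·(3)^n.
Try particular a_p(n) = pn + q. Substituting:
  pn + q = 3(p(n-1) + q) - n - 5.
Matching the n-coefficient: p = 3p - 1 ⇒ p = \frac{1}{2}.
Matching constants: q = -3p + 3q - 5 ⇒ q = \frac{13}{4}.
General: a(n) = A·(3)^n + \frac{n}{2} + \frac{13}{4}.
Apply a(0) = -1: A + \frac{13}{4} = -1 ⇒ A = - \frac{17}{4}.
So a(n) = - \frac{17 \cdot 3^{n}}{4} + \frac{n}{2} + \frac{13}{4}.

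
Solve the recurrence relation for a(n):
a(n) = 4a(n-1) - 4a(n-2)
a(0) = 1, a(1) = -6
Characteristic equation: x² - 4x + 4 = 0, which is (x - (2))².
Repeated root r = 2.
General solution: a(n) = (A + Bn)·(2)^n.
From a(0) = 1: A = 1.
From a(1) = -6: (A + B)·(2) = -6 ⇒ B = -4.
So a(n) = \left(1 - 4 n\right) \cdot (2)^n.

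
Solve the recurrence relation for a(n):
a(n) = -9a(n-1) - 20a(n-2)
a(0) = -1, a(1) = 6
Characteristic equation: x² + 9x + 20 = 0, which factors as (x - (-4))(x - (-5)) = 0.
Roots r₁ = -4, r₂ = -5 (distinct).
General solution: a(n) = A·(-4)^n + B·(-5)^n.
From a(0) = -1: A + B = -1.
From a(1) = 6: -4A - 5B = 6.
Solving: A = 1, B = -2.
So a(n) = \left(-4\right)^{n} - 2 \left(-5\right)^{n}.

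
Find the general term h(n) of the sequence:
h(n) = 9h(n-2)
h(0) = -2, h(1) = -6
Characteristic equation: x² - 9 = 0, which factors as (x - (3))(x - (-3)) = 0.
Roots r₁ = 3, r₂ = -3 (distinct).
General solution: h(n) = A·(3)^n + B·(-3)^n.
From h(0) = -2: A + B = -2.
From h(1) = -6: 3A - 3B = -6.
Solving: A = -2, B = 0.
So h(n) = - 2 \cdot 3^{n}.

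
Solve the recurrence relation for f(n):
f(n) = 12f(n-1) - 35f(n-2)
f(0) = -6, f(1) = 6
Characteristic equation: x² - 12x + 35 = 0, which factors as (x - (5))(x - (7)) = 0.
Roots r₁ = 5, r₂ = 7 (distinct).
General solution: f(n) = A·(5)^n + B·(7)^n.
From f(0) = -6: A + B = -6.
From f(1) = 6: 5A + 7B = 6.
Solving: A = -24, B = 18.
So f(n) = - 24 \cdot 5^{n} + 18 \cdot 7^{n}.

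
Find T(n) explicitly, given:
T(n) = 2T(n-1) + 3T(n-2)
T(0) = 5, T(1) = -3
Characteristic equation: x² - 2x - 3 = 0, which factors as (x - (-1))(x - (3)) = 0.
Roots r₁ = -1, r₂ = 3 (distinct).
General solution: T(n) = A·(-1)^n + B·(3)^n.
From T(0) = 5: A + B = 5.
From T(1) = -3: -A + 3B = -3.
Solving: A = \frac{9}{2}, B = \frac{1}{2}.
So T(n) = \frac{9 \left(-1\right)^{n}}{2} + \frac{3^{n}}{2}.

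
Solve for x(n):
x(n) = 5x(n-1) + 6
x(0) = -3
First-order linear non-homogeneous.
Homogeneous solution: x_h(n) = A·(5)^n.
Try constant particular solution x_p = K: K = 5K + 6 ⇒ K = - \frac{3}{2}.
General: x(n) = A·(5)^n - \frac{3}{2}.
Apply x(0) = -3: A - \frac{3}{2} = -3 ⇒ A = - \frac{3}{2}.
So x(n) = - \frac{3 \cdot 5^{n}}{2} - \frac{3}{2}.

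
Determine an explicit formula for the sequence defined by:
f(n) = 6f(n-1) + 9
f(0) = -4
First-order linear non-homogeneous.
Homogeneous solution: f_h(n) = A·(6)^n.
Try constant particular solution f_p = K: K = 6K + 9 ⇒ K = - \frac{9}{5}.
General: f(n) = A·(6)^n - \frac{9}{5}.
Apply f(0) = -4: A - \frac{9}{5} = -4 ⇒ A = - \frac{11}{5}.
So f(n) = - \frac{11 \cdot 6^{n}}{5} - \frac{9}{5}.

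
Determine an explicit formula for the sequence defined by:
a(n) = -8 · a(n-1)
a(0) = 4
Pure geometric recurrence with ratio -8.
By induction a(n) = a(0) · (-8)^n = 4 \left(-8\right)^{n}.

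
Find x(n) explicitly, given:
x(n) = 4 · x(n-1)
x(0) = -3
Pure geometric recurrence with ratio 4.
By induction x(n) = x(0) · (4)^n = - 3 \cdot 4^{n}.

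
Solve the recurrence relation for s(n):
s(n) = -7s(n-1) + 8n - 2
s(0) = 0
First-order linear with linear forcing.
Homogeneous solution: s_h(n) = A·(-7)^n.
Try particular s_p(n) = pn + q. Substituting:
  pn + q = -7(p(n-1) + q) + 8n - 2.
Matching the n-coefficient: p = -7p + 8 ⇒ p = 1.
Matching constants: q = 7p - 7q - 2 ⇒ q = \frac{5}{8}.
General: s(n) = A·(-7)^n + n + \frac{5}{8}.
Apply s(0) = 0: A + \frac{5}{8} = 0 ⇒ A = - \frac{5}{8}.
So s(n) = - \frac{5 \left(-7\right)^{n}}{8} + n + \frac{5}{8}.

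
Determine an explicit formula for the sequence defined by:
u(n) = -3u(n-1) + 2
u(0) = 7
First-order linear non-homogeneous.
Homogeneous solution: u_h(n) = A·(-3)^n.
Try constant particular solution u_p = K: K = -3K + 2 ⇒ K = \frac{1}{2}.
General: u(n) = A·(-3)^n + \frac{1}{2}.
Apply u(0) = 7: A + \frac{1}{2} = 7 ⇒ A = \frac{13}{2}.
So u(n) = \frac{13 \left(-3\right)^{n}}{2} + \frac{1}{2}.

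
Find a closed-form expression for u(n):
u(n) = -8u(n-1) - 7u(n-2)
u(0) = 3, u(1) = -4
Characteristic equation: x² + 8x + 7 = 0, which factors as (x - (-7))(x - (-1)) = 0.
Roots r₁ = -7, r₂ = -1 (distinct).
General solution: u(n) = A·(-7)^n + B·(-1)^n.
From u(0) = 3: A + B = 3.
From u(1) = -4: -7A - B = -4.
Solving: A = \frac{1}{6}, B = \frac{17}{6}.
So u(n) = \frac{17 \left(-1\right)^{n}}{6} + \frac{\left(-7\right)^{n}}{6}.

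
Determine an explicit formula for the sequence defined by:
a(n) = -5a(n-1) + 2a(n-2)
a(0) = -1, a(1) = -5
Characteristic equation: x² + 5x - 2 = 0.
Discriminant Δ = (-5)² + 4·(2) = 33.
Roots r₁,₂ = (-5 ± √33)/2, so r₁ = - \frac{5}{2} + \frac{\sqrt{33}}{2}, r₂ = - \frac{\sqrt{33}}{2} - \frac{5}{2}.
General solution: a(n) = A·r₁^n + B·r₂^n.
From the initial conditions, A + B = -1 and r₁A + r₂B = -5.
Since r₁ - r₂ = √33: A = (-5 - (-1)r₂)/√33 = - \frac{5 \sqrt{33}}{22} - \frac{1}{2}, and B = -1 - A = - \frac{1}{2} + \frac{5 \sqrt{33}}{22}.
So a(n) = \left(- \frac{5 \sqrt{33}}{22} - \frac{1}{2}\right)\left(- \frac{5}{2} + \frac{\sqrt{33}}{2}\right)^n + \left(- \frac{1}{2} + \frac{5 \sqrt{33}}{22}\right)\left(- \frac{\sqrt{33}}{2} - \frac{5}{2}\right)^n.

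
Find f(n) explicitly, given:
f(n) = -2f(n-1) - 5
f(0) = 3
First-order linear non-homogeneous.
Homogeneous solution: f_h(n) = A·(-2)^n.
Try constant particular solution f_p = K: K = -2K - 5 ⇒ K = - \frac{5}{3}.
General: f(n) = A·(-2)^n - \frac{5}{3}.
Apply f(0) = 3: A - \frac{5}{3} = 3 ⇒ A = \frac{14}{3}.
So f(n) = \frac{14 \left(-2\right)^{n}}{3} - \frac{5}{3}.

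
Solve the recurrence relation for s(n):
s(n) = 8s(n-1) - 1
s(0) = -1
First-order linear non-homogeneous.
Homogeneous solution: s_h(n) = A·(8)^n.
Try constant particular solution s_p = K: K = 8K - 1 ⇒ K = \frac{1}{7}.
General: s(n) = A·(8)^n + \frac{1}{7}.
Apply s(0) = -1: A + \frac{1}{7} = -1 ⇒ A = - \frac{8}{7}.
So s(n) = \frac{1}{7} - \frac{8 \cdot 8^{n}}{7}.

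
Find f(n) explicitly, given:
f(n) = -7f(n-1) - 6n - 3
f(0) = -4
First-order linear with linear forcing.
Homogeneous solution: f_h(n) = A·(-7)^n.
Try particular f_p(n) = pn + q. Substituting:
  pn + q = -7(p(n-1) + q) - 6n - 3.
Matching the n-coefficient: p = -7p - 6 ⇒ p = - \frac{3}{4}.
Matching constants: q = 7p - 7q - 3 ⇒ q = - \frac{33}{32}.
General: f(n) = A·(-7)^n - \frac{3 n}{4} - \frac{33}{32}.
Apply f(0) = -4: A - \frac{33}{32} = -4 ⇒ A = - \frac{95}{32}.
So f(n) = - \frac{95 \left(-7\right)^{n}}{32} - \frac{3 n}{4} - \frac{33}{32}.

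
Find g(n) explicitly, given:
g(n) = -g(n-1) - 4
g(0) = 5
First-order linear non-homogeneous.
Homogeneous solution: g_h(n) = A·(-1)^n.
Try constant particular solution g_p = K: K = -K - 4 ⇒ K = -2.
General: g(n) = A·(-1)^n - 2.
Apply g(0) = 5: A - 2 = 5 ⇒ A = 7.
So g(n) = 7 \left(-1\right)^{n} - 2.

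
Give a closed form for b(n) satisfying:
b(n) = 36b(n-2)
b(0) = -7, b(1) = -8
Characteristic equation: x² - 36 = 0, which factors as (x - (-6))(x - (6)) = 0.
Roots r₁ = -6, r₂ = 6 (distinct).
General solution: b(n) = A·(-6)^n + B·(6)^n.
From b(0) = -7: A + B = -7.
From b(1) = -8: -6A + 6B = -8.
Solving: A = - \frac{17}{6}, B = - \frac{25}{6}.
So b(n) = - \frac{17 \left(-6\right)^{n}}{6} - \frac{25 \cdot 6^{n}}{6}.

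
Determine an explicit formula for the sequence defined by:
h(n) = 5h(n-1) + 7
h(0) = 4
First-order linear non-homogeneous.
Homogeneous solution: h_h(n) = A·(5)^n.
Try constant particular solution h_p = K: K = 5K + 7 ⇒ K = - \frac{7}{4}.
General: h(n) = A·(5)^n - \frac{7}{4}.
Apply h(0) = 4: A - \frac{7}{4} = 4 ⇒ A = \frac{23}{4}.
So h(n) = \frac{23 \cdot 5^{n}}{4} - \frac{7}{4}.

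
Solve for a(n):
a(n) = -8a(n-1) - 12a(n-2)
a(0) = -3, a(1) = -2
Characteristic equation: x² + 8x + 12 = 0, which factors as (x - (-2))(x - (-6)) = 0.
Roots r₁ = -2, r₂ = -6 (distinct).
General solution: a(n) = A·(-2)^n + B·(-6)^n.
From a(0) = -3: A + B = -3.
From a(1) = -2: -2A - 6B = -2.
Solving: A = -5, B = 2.
So a(n) = - 5 \left(-2\right)^{n} + 2 \left(-6\right)^{n}.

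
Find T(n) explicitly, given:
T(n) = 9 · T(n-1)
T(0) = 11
Pure geometric recurrence with ratio 9.
By induction T(n) = T(0) · (9)^n = 11 \cdot 9^{n}.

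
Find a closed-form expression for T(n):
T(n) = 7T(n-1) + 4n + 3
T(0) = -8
First-order linear with linear forcing.
Homogeneous solution: T_h(n) = A·(7)^n.
Try particular T_p(n) = pn + q. Substituting:
  pn + q = 7(p(n-1) + q) + 4n + 3.
Matching the n-coefficient: p = 7p + 4 ⇒ p = - \frac{2}{3}.
Matching constants: q = -7p + 7q + 3 ⇒ q = - \frac{23}{18}.
General: T(n) = A·(7)^n - \frac{2 n}{3} - \frac{23}{18}.
Apply T(0) = -8: A - \frac{23}{18} = -8 ⇒ A = - \frac{121}{18}.
So T(n) = - \frac{121 \cdot 7^{n}}{18} - \frac{2 n}{3} - \frac{23}{18}.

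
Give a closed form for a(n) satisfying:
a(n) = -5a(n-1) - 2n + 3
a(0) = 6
First-order linear with linear forcing.
Homogeneous solution: a_h(n) = A·(-5)^n.
Try particular a_p(n) = pn + q. Substituting:
  pn + q = -5(p(n-1) + q) - 2n + 3.
Matching the n-coefficient: p = -5p - 2 ⇒ p = - \frac{1}{3}.
Matching constants: q = 5p - 5q + 3 ⇒ q = \frac{2}{9}.
General: a(n) = A·(-5)^n - \frac{n}{3} + \frac{2}{9}.
Apply a(0) = 6: A + \frac{2}{9} = 6 ⇒ A = \frac{52}{9}.
So a(n) = \frac{52 \left(-5\right)^{n}}{9} - \frac{n}{3} + \frac{2}{9}.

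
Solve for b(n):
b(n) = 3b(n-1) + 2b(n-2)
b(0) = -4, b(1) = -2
Characteristic equation: x² - 3x - 2 = 0.
Discriminant Δ = (3)² + 4·(2) = 17.
Roots r₁,₂ = (3 ± √17)/2, so r₁ = \frac{3}{2} + \frac{\sqrt{17}}{2}, r₂ = \frac{3}{2} - \frac{\sqrt{17}}{2}.
General solution: b(n) = A·r₁^n + B·r₂^n.
From the initial conditions, A + B = -4 and r₁A + r₂B = -2.
Since r₁ - r₂ = √17: A = (-2 - (-4)r₂)/√17 = -2 + \frac{4 \sqrt{17}}{17}, and B = -4 - A = -2 - \frac{4 \sqrt{17}}{17}.
So b(n) = \left(-2 + \frac{4 \sqrt{17}}{17}\right)\left(\frac{3}{2} + \frac{\sqrt{17}}{2}\right)^n + \left(-2 - \frac{4 \sqrt{17}}{17}\right)\left(\frac{3}{2} - \frac{\sqrt{17}}{2}\right)^n.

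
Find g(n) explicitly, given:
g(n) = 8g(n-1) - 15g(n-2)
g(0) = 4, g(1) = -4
Characteristic equation: x² - 8x + 15 = 0, which factors as (x - (5))(x - (3)) = 0.
Roots r₁ = 5, r₂ = 3 (distinct).
General solution: g(n) = A·(5)^n + B·(3)^n.
From g(0) = 4: A + B = 4.
From g(1) = -4: 5A + 3B = -4.
Solving: A = -8, B = 12.
So g(n) = 12 \cdot 3^{n} - 8 \cdot 5^{n}.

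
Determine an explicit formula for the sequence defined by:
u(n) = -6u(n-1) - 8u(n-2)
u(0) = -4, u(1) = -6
Characteristic equation: x² + 6x + 8 = 0, which factors as (x - (-4))(x - (-2)) = 0.
Roots r₁ = -4, r₂ = -2 (distinct).
General solution: u(n) = A·(-4)^n + B·(-2)^n.
From u(0) = -4: A + B = -4.
From u(1) = -6: -4A - 2B = -6.
Solving: A = 7, B = -11.
So u(n) = - 11 \left(-2\right)^{n} + 7 \left(-4\right)^{n}.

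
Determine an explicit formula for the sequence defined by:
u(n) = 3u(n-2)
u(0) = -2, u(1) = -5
Characteristic equation: x² - 3 = 0.
Discriminant Δ = (0)² + 4·(3) = 12.
Roots r₁,₂ = (0 ± √12)/2, so r₁ = \sqrt{3}, r₂ = - \sqrt{3}.
General solution: u(n) = A·r₁^n + B·r₂^n.
From the initial conditions, A + B = -2 and r₁A + r₂B = -5.
Since r₁ - r₂ = √12: A = (-5 - (-2)r₂)/√12 = - \frac{5 \sqrt{3}}{6} - 1, and B = -2 - A = -1 + \frac{5 \sqrt{3}}{6}.
So u(n) = \left(- \frac{5 \sqrt{3}}{6} - 1\right)\left(\sqrt{3}\right)^n + \left(-1 + \frac{5 \sqrt{3}}{6}\right)\left(- \sqrt{3}\right)^n.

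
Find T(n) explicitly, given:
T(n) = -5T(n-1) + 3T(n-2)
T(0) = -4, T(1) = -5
Characteristic equation: x² + 5x - 3 = 0.
Discriminant Δ = (-5)² + 4·(3) = 37.
Roots r₁,₂ = (-5 ± √37)/2, so r₁ = - \frac{5}{2} + \frac{\sqrt{37}}{2}, r₂ = - \frac{\sqrt{37}}{2} - \frac{5}{2}.
General solution: T(n) = A·r₁^n + B·r₂^n.
From the initial conditions, A + B = -4 and r₁A + r₂B = -5.
Since r₁ - r₂ = √37: A = (-5 - (-4)r₂)/√37 = - \frac{15 \sqrt{37}}{37} - 2, and B = -4 - A = -2 + \frac{15 \sqrt{37}}{37}.
So T(n) = \left(- \frac{15 \sqrt{37}}{37} - 2\right)\left(- \frac{5}{2} + \frac{\sqrt{37}}{2}\right)^n + \left(-2 + \frac{15 \sqrt{37}}{37}\right)\left(- \frac{\sqrt{37}}{2} - \frac{5}{2}\right)^n.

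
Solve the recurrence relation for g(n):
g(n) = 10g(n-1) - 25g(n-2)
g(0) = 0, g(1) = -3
Characteristic equation: x² - 10x + 25 = 0, which is (x - (5))².
Repeated root r = 5.
General solution: g(n) = (A + Bn)·(5)^n.
From g(0) = 0: A = 0.
From g(1) = -3: (A + B)·(5) = -3 ⇒ B = - \frac{3}{5}.
So g(n) = \left(- \frac{3 n}{5}\right) \cdot (5)^n.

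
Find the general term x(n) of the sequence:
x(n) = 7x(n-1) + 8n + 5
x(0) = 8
First-order linear with linear forcing.
Homogeneous solution: x_h(n) = A·(7)^n.
Try particular x_p(n) = pn + q. Substituting:
  pn + q = 7(p(n-1) + q) + 8n + 5.
Matching the n-coefficient: p = 7p + 8 ⇒ p = - \frac{4}{3}.
Matching constants: q = -7p + 7q + 5 ⇒ q = - \frac{43}{18}.
General: x(n) = A·(7)^n - \frac{4 n}{3} - \frac{43}{18}.
Apply x(0) = 8: A - \frac{43}{18} = 8 ⇒ A = \frac{187}{18}.
So x(n) = \frac{187 \cdot 7^{n}}{18} - \frac{4 n}{3} - \frac{43}{18}.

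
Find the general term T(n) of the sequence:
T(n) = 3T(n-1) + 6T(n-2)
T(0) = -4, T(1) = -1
Characteristic equation: x² - 3x - 6 = 0.
Discriminant Δ = (3)² + 4·(6) = 33.
Roots r₁,₂ = (3 ± √33)/2, so r₁ = \frac{3}{2} + \frac{\sqrt{33}}{2}, r₂ = \frac{3}{2} - \frac{\sqrt{33}}{2}.
General solution: T(n) = A·r₁^n + B·r₂^n.
From the initial conditions, A + B = -4 and r₁A + r₂B = -1.
Since r₁ - r₂ = √33: A = (-1 - (-4)r₂)/√33 = -2 + \frac{5 \sqrt{33}}{33}, and B = -4 - A = -2 - \frac{5 \sqrt{33}}{33}.
So T(n) = \left(-2 + \frac{5 \sqrt{33}}{33}\right)\left(\frac{3}{2} + \frac{\sqrt{33}}{2}\right)^n + \left(-2 - \frac{5 \sqrt{33}}{33}\right)\left(\frac{3}{2} - \frac{\sqrt{33}}{2}\right)^n.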